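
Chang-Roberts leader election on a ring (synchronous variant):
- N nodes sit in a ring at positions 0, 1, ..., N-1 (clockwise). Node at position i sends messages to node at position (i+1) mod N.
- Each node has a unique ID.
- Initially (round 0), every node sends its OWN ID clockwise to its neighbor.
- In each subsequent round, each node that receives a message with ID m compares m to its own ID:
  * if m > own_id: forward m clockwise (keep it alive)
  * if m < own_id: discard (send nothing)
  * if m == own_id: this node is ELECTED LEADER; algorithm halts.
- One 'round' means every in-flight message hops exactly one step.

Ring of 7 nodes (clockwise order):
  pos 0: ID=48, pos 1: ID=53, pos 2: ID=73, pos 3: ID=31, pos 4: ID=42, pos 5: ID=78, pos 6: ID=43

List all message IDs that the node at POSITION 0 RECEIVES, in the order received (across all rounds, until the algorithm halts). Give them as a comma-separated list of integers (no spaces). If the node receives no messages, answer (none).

Round 1: pos1(id53) recv 48: drop; pos2(id73) recv 53: drop; pos3(id31) recv 73: fwd; pos4(id42) recv 31: drop; pos5(id78) recv 42: drop; pos6(id43) recv 78: fwd; pos0(id48) recv 43: drop
Round 2: pos4(id42) recv 73: fwd; pos0(id48) recv 78: fwd
Round 3: pos5(id78) recv 73: drop; pos1(id53) recv 78: fwd
Round 4: pos2(id73) recv 78: fwd
Round 5: pos3(id31) recv 78: fwd
Round 6: pos4(id42) recv 78: fwd
Round 7: pos5(id78) recv 78: ELECTED

Answer: 43,78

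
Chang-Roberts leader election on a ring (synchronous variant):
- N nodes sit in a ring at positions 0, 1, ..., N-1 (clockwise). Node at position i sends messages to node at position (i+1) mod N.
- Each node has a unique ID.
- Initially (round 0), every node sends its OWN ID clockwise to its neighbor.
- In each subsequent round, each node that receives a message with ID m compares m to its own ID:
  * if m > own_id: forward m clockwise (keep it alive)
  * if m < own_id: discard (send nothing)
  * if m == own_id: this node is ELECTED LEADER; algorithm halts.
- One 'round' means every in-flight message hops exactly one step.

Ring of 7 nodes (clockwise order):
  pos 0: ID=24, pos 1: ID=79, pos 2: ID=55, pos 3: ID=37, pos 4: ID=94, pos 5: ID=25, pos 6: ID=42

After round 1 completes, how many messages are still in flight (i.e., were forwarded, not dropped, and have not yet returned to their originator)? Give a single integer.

Round 1: pos1(id79) recv 24: drop; pos2(id55) recv 79: fwd; pos3(id37) recv 55: fwd; pos4(id94) recv 37: drop; pos5(id25) recv 94: fwd; pos6(id42) recv 25: drop; pos0(id24) recv 42: fwd
After round 1: 4 messages still in flight

Answer: 4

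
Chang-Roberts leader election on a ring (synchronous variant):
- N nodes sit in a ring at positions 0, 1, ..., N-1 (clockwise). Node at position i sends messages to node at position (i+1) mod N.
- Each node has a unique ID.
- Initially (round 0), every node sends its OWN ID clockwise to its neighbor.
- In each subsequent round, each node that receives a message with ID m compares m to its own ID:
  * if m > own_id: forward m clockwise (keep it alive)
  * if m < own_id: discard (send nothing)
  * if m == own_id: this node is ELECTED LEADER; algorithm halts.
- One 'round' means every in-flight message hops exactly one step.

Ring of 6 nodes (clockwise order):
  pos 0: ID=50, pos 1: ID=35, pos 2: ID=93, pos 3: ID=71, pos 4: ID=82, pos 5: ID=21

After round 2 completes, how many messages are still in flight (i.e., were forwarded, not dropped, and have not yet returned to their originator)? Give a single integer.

Answer: 2

Derivation:
Round 1: pos1(id35) recv 50: fwd; pos2(id93) recv 35: drop; pos3(id71) recv 93: fwd; pos4(id82) recv 71: drop; pos5(id21) recv 82: fwd; pos0(id50) recv 21: drop
Round 2: pos2(id93) recv 50: drop; pos4(id82) recv 93: fwd; pos0(id50) recv 82: fwd
After round 2: 2 messages still in flight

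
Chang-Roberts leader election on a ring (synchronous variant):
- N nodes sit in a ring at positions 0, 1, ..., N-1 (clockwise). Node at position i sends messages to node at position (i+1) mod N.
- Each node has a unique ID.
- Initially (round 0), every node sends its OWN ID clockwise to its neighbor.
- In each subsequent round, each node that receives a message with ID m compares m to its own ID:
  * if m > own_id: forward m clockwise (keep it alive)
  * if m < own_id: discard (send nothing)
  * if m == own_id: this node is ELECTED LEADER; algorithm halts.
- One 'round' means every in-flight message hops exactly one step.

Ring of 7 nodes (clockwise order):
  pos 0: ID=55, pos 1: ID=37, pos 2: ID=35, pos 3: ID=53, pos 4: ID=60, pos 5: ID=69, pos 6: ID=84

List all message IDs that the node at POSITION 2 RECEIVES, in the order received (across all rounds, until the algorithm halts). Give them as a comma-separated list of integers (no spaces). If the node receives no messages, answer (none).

Answer: 37,55,84

Derivation:
Round 1: pos1(id37) recv 55: fwd; pos2(id35) recv 37: fwd; pos3(id53) recv 35: drop; pos4(id60) recv 53: drop; pos5(id69) recv 60: drop; pos6(id84) recv 69: drop; pos0(id55) recv 84: fwd
Round 2: pos2(id35) recv 55: fwd; pos3(id53) recv 37: drop; pos1(id37) recv 84: fwd
Round 3: pos3(id53) recv 55: fwd; pos2(id35) recv 84: fwd
Round 4: pos4(id60) recv 55: drop; pos3(id53) recv 84: fwd
Round 5: pos4(id60) recv 84: fwd
Round 6: pos5(id69) recv 84: fwd
Round 7: pos6(id84) recv 84: ELECTED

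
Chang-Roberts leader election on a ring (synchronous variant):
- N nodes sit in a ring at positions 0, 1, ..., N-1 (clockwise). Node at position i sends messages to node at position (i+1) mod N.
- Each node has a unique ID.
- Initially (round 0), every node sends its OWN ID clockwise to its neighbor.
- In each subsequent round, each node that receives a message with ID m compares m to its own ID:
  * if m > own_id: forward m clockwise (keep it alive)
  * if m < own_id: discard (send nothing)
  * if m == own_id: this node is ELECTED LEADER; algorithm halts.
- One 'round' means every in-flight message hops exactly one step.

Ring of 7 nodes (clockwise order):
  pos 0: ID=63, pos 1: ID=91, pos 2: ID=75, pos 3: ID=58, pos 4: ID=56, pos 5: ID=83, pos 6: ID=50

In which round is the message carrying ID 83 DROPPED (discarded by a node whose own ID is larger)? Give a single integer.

Answer: 3

Derivation:
Round 1: pos1(id91) recv 63: drop; pos2(id75) recv 91: fwd; pos3(id58) recv 75: fwd; pos4(id56) recv 58: fwd; pos5(id83) recv 56: drop; pos6(id50) recv 83: fwd; pos0(id63) recv 50: drop
Round 2: pos3(id58) recv 91: fwd; pos4(id56) recv 75: fwd; pos5(id83) recv 58: drop; pos0(id63) recv 83: fwd
Round 3: pos4(id56) recv 91: fwd; pos5(id83) recv 75: drop; pos1(id91) recv 83: drop
Round 4: pos5(id83) recv 91: fwd
Round 5: pos6(id50) recv 91: fwd
Round 6: pos0(id63) recv 91: fwd
Round 7: pos1(id91) recv 91: ELECTED
Message ID 83 originates at pos 5; dropped at pos 1 in round 3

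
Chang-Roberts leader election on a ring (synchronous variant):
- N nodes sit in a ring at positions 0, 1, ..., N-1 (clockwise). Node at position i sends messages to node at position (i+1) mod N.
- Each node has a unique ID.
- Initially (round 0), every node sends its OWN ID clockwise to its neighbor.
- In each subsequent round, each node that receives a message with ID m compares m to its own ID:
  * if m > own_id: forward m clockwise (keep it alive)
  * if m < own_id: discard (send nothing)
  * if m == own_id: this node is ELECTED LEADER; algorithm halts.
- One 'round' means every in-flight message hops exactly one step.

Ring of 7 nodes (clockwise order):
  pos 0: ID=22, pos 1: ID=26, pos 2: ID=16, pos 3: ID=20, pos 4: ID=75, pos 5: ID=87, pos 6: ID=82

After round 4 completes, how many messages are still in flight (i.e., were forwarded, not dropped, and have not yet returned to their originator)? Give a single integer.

Answer: 2

Derivation:
Round 1: pos1(id26) recv 22: drop; pos2(id16) recv 26: fwd; pos3(id20) recv 16: drop; pos4(id75) recv 20: drop; pos5(id87) recv 75: drop; pos6(id82) recv 87: fwd; pos0(id22) recv 82: fwd
Round 2: pos3(id20) recv 26: fwd; pos0(id22) recv 87: fwd; pos1(id26) recv 82: fwd
Round 3: pos4(id75) recv 26: drop; pos1(id26) recv 87: fwd; pos2(id16) recv 82: fwd
Round 4: pos2(id16) recv 87: fwd; pos3(id20) recv 82: fwd
After round 4: 2 messages still in flight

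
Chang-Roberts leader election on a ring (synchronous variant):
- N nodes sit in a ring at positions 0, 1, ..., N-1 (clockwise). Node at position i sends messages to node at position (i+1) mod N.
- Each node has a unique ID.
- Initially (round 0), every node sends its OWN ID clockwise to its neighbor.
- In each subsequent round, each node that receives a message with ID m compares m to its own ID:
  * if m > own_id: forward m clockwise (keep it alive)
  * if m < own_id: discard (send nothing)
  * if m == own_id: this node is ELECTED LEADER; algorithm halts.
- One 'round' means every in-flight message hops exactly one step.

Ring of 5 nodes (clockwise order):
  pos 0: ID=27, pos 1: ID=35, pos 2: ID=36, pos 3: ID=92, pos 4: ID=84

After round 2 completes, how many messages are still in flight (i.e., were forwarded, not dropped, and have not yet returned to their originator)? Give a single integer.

Answer: 2

Derivation:
Round 1: pos1(id35) recv 27: drop; pos2(id36) recv 35: drop; pos3(id92) recv 36: drop; pos4(id84) recv 92: fwd; pos0(id27) recv 84: fwd
Round 2: pos0(id27) recv 92: fwd; pos1(id35) recv 84: fwd
After round 2: 2 messages still in flight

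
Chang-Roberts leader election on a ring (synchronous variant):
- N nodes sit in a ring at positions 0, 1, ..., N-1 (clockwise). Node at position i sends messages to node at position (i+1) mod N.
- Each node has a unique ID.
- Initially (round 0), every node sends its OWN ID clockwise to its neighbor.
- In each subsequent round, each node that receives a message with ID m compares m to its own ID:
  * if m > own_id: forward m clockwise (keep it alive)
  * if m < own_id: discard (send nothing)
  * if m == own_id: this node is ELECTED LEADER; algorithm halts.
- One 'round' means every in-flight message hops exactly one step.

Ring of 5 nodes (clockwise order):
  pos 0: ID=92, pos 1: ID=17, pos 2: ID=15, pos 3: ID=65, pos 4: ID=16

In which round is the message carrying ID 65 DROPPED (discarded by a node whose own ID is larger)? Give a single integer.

Round 1: pos1(id17) recv 92: fwd; pos2(id15) recv 17: fwd; pos3(id65) recv 15: drop; pos4(id16) recv 65: fwd; pos0(id92) recv 16: drop
Round 2: pos2(id15) recv 92: fwd; pos3(id65) recv 17: drop; pos0(id92) recv 65: drop
Round 3: pos3(id65) recv 92: fwd
Round 4: pos4(id16) recv 92: fwd
Round 5: pos0(id92) recv 92: ELECTED
Message ID 65 originates at pos 3; dropped at pos 0 in round 2

Answer: 2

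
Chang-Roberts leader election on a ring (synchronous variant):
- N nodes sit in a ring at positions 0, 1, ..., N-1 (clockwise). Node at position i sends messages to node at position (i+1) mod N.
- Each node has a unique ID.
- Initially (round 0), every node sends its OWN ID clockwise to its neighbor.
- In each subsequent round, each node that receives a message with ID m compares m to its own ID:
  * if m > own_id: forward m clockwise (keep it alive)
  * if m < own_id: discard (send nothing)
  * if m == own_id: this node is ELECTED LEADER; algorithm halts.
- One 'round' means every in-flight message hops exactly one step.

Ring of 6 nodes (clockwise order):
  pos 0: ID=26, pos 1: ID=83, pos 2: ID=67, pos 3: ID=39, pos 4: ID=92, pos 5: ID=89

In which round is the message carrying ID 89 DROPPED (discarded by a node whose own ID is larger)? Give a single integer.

Round 1: pos1(id83) recv 26: drop; pos2(id67) recv 83: fwd; pos3(id39) recv 67: fwd; pos4(id92) recv 39: drop; pos5(id89) recv 92: fwd; pos0(id26) recv 89: fwd
Round 2: pos3(id39) recv 83: fwd; pos4(id92) recv 67: drop; pos0(id26) recv 92: fwd; pos1(id83) recv 89: fwd
Round 3: pos4(id92) recv 83: drop; pos1(id83) recv 92: fwd; pos2(id67) recv 89: fwd
Round 4: pos2(id67) recv 92: fwd; pos3(id39) recv 89: fwd
Round 5: pos3(id39) recv 92: fwd; pos4(id92) recv 89: drop
Round 6: pos4(id92) recv 92: ELECTED
Message ID 89 originates at pos 5; dropped at pos 4 in round 5

Answer: 5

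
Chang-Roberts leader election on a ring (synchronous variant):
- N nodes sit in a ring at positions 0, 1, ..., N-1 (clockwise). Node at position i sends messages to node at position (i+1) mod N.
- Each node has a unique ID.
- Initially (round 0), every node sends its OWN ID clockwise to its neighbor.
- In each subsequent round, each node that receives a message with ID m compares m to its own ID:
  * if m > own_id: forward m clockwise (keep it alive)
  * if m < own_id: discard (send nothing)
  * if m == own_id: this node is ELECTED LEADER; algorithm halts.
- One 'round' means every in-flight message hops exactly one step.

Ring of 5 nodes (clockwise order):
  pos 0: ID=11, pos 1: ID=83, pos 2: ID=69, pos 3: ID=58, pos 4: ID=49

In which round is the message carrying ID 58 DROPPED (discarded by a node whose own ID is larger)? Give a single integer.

Round 1: pos1(id83) recv 11: drop; pos2(id69) recv 83: fwd; pos3(id58) recv 69: fwd; pos4(id49) recv 58: fwd; pos0(id11) recv 49: fwd
Round 2: pos3(id58) recv 83: fwd; pos4(id49) recv 69: fwd; pos0(id11) recv 58: fwd; pos1(id83) recv 49: drop
Round 3: pos4(id49) recv 83: fwd; pos0(id11) recv 69: fwd; pos1(id83) recv 58: drop
Round 4: pos0(id11) recv 83: fwd; pos1(id83) recv 69: drop
Round 5: pos1(id83) recv 83: ELECTED
Message ID 58 originates at pos 3; dropped at pos 1 in round 3

Answer: 3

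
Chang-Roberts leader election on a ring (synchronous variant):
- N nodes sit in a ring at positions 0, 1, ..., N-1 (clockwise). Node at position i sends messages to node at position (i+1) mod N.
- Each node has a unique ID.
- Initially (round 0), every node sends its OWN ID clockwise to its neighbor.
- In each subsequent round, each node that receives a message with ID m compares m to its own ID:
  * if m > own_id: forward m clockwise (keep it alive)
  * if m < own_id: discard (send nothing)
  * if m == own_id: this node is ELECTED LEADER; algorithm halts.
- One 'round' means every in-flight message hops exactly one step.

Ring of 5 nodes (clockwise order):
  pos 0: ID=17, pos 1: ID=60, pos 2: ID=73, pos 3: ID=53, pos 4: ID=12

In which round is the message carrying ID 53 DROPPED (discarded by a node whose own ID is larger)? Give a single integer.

Answer: 3

Derivation:
Round 1: pos1(id60) recv 17: drop; pos2(id73) recv 60: drop; pos3(id53) recv 73: fwd; pos4(id12) recv 53: fwd; pos0(id17) recv 12: drop
Round 2: pos4(id12) recv 73: fwd; pos0(id17) recv 53: fwd
Round 3: pos0(id17) recv 73: fwd; pos1(id60) recv 53: drop
Round 4: pos1(id60) recv 73: fwd
Round 5: pos2(id73) recv 73: ELECTED
Message ID 53 originates at pos 3; dropped at pos 1 in round 3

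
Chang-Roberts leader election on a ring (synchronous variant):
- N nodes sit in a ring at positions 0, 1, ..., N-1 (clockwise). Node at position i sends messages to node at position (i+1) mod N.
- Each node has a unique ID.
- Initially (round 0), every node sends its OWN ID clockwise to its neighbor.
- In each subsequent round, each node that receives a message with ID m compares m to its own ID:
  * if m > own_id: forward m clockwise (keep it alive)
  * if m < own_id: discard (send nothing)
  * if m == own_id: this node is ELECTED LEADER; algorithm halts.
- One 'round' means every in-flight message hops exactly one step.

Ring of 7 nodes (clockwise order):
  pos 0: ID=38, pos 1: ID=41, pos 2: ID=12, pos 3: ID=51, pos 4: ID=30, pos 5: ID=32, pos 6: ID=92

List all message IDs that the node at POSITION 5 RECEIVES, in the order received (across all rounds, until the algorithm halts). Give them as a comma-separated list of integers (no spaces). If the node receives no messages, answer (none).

Round 1: pos1(id41) recv 38: drop; pos2(id12) recv 41: fwd; pos3(id51) recv 12: drop; pos4(id30) recv 51: fwd; pos5(id32) recv 30: drop; pos6(id92) recv 32: drop; pos0(id38) recv 92: fwd
Round 2: pos3(id51) recv 41: drop; pos5(id32) recv 51: fwd; pos1(id41) recv 92: fwd
Round 3: pos6(id92) recv 51: drop; pos2(id12) recv 92: fwd
Round 4: pos3(id51) recv 92: fwd
Round 5: pos4(id30) recv 92: fwd
Round 6: pos5(id32) recv 92: fwd
Round 7: pos6(id92) recv 92: ELECTED

Answer: 30,51,92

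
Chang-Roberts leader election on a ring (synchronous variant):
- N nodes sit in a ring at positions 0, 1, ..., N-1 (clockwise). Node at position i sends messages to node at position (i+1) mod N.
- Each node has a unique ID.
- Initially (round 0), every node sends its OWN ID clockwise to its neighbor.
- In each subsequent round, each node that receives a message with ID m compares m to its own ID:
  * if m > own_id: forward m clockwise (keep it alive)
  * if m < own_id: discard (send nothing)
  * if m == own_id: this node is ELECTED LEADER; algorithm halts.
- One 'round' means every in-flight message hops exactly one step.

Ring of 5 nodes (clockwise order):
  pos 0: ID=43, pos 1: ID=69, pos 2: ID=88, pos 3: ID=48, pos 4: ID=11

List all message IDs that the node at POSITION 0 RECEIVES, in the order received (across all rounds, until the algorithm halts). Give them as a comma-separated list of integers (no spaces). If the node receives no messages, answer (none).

Answer: 11,48,88

Derivation:
Round 1: pos1(id69) recv 43: drop; pos2(id88) recv 69: drop; pos3(id48) recv 88: fwd; pos4(id11) recv 48: fwd; pos0(id43) recv 11: drop
Round 2: pos4(id11) recv 88: fwd; pos0(id43) recv 48: fwd
Round 3: pos0(id43) recv 88: fwd; pos1(id69) recv 48: drop
Round 4: pos1(id69) recv 88: fwd
Round 5: pos2(id88) recv 88: ELECTED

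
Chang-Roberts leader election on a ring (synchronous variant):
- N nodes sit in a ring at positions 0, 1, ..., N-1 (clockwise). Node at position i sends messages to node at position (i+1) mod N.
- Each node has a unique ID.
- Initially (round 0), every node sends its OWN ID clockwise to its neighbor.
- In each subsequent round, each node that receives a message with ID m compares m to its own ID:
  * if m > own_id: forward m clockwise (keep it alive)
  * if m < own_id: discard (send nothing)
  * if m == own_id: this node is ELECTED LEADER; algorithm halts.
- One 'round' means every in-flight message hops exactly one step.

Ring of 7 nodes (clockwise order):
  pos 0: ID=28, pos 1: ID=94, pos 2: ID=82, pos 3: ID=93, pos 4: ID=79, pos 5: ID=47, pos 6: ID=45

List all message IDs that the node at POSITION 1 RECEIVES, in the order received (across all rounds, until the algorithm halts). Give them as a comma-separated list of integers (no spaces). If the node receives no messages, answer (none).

Round 1: pos1(id94) recv 28: drop; pos2(id82) recv 94: fwd; pos3(id93) recv 82: drop; pos4(id79) recv 93: fwd; pos5(id47) recv 79: fwd; pos6(id45) recv 47: fwd; pos0(id28) recv 45: fwd
Round 2: pos3(id93) recv 94: fwd; pos5(id47) recv 93: fwd; pos6(id45) recv 79: fwd; pos0(id28) recv 47: fwd; pos1(id94) recv 45: drop
Round 3: pos4(id79) recv 94: fwd; pos6(id45) recv 93: fwd; pos0(id28) recv 79: fwd; pos1(id94) recv 47: drop
Round 4: pos5(id47) recv 94: fwd; pos0(id28) recv 93: fwd; pos1(id94) recv 79: drop
Round 5: pos6(id45) recv 94: fwd; pos1(id94) recv 93: drop
Round 6: pos0(id28) recv 94: fwd
Round 7: pos1(id94) recv 94: ELECTED

Answer: 28,45,47,79,93,94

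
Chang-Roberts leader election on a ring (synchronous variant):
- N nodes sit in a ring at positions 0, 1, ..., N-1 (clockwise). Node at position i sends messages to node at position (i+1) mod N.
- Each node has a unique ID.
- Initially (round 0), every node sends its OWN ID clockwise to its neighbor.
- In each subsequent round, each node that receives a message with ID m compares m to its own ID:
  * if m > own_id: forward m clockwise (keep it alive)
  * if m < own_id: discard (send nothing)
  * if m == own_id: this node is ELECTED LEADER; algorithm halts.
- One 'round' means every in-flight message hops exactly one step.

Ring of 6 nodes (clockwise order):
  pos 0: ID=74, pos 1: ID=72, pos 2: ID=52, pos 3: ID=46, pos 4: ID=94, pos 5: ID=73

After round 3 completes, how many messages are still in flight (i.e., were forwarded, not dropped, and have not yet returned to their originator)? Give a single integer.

Answer: 2

Derivation:
Round 1: pos1(id72) recv 74: fwd; pos2(id52) recv 72: fwd; pos3(id46) recv 52: fwd; pos4(id94) recv 46: drop; pos5(id73) recv 94: fwd; pos0(id74) recv 73: drop
Round 2: pos2(id52) recv 74: fwd; pos3(id46) recv 72: fwd; pos4(id94) recv 52: drop; pos0(id74) recv 94: fwd
Round 3: pos3(id46) recv 74: fwd; pos4(id94) recv 72: drop; pos1(id72) recv 94: fwd
After round 3: 2 messages still in flight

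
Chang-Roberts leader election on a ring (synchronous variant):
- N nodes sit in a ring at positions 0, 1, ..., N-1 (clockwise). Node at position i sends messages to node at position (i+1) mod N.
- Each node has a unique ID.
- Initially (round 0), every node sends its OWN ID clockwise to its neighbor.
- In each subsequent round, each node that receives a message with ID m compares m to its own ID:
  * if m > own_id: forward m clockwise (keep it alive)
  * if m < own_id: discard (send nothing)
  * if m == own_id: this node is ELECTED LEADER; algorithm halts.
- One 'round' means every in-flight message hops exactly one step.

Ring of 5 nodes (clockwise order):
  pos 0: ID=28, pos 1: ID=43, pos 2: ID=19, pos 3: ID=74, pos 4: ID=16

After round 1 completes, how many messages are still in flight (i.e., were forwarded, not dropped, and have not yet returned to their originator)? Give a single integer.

Answer: 2

Derivation:
Round 1: pos1(id43) recv 28: drop; pos2(id19) recv 43: fwd; pos3(id74) recv 19: drop; pos4(id16) recv 74: fwd; pos0(id28) recv 16: drop
After round 1: 2 messages still in flight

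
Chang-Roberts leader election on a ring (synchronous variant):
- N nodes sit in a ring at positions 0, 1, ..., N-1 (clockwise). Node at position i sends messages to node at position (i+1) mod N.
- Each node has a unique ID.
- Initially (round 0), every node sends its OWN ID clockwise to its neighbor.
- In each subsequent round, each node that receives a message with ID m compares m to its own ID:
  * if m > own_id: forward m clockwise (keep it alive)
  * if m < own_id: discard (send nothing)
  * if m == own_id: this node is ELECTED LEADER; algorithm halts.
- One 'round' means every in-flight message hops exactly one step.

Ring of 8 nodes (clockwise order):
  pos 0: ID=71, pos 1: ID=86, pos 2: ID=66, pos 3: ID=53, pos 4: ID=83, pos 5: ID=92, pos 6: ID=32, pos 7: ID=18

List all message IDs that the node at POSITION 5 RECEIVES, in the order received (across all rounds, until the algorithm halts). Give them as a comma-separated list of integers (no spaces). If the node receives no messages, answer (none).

Round 1: pos1(id86) recv 71: drop; pos2(id66) recv 86: fwd; pos3(id53) recv 66: fwd; pos4(id83) recv 53: drop; pos5(id92) recv 83: drop; pos6(id32) recv 92: fwd; pos7(id18) recv 32: fwd; pos0(id71) recv 18: drop
Round 2: pos3(id53) recv 86: fwd; pos4(id83) recv 66: drop; pos7(id18) recv 92: fwd; pos0(id71) recv 32: drop
Round 3: pos4(id83) recv 86: fwd; pos0(id71) recv 92: fwd
Round 4: pos5(id92) recv 86: drop; pos1(id86) recv 92: fwd
Round 5: pos2(id66) recv 92: fwd
Round 6: pos3(id53) recv 92: fwd
Round 7: pos4(id83) recv 92: fwd
Round 8: pos5(id92) recv 92: ELECTED

Answer: 83,86,92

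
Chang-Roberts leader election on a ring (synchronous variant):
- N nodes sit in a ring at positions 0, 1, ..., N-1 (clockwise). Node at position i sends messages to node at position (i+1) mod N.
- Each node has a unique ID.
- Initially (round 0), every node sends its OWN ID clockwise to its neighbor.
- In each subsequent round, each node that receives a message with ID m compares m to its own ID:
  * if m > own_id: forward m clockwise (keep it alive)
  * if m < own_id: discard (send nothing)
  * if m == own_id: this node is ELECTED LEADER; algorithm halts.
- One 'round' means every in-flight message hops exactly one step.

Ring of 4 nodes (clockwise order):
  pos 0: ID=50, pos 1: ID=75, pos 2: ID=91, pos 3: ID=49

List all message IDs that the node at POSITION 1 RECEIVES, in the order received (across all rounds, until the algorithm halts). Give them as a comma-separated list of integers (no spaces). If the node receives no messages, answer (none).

Round 1: pos1(id75) recv 50: drop; pos2(id91) recv 75: drop; pos3(id49) recv 91: fwd; pos0(id50) recv 49: drop
Round 2: pos0(id50) recv 91: fwd
Round 3: pos1(id75) recv 91: fwd
Round 4: pos2(id91) recv 91: ELECTED

Answer: 50,91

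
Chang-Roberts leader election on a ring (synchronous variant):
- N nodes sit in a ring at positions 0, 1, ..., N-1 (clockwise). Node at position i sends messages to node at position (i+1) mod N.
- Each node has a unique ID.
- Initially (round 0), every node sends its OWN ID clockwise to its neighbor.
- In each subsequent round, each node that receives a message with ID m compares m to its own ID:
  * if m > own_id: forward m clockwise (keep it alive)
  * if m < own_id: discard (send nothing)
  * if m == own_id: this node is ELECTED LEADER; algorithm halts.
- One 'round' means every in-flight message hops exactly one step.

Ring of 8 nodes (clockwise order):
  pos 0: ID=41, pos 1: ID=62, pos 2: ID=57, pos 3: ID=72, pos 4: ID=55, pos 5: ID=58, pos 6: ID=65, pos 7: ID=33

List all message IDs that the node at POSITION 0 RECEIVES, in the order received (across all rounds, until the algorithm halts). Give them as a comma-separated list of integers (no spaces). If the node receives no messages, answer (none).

Answer: 33,65,72

Derivation:
Round 1: pos1(id62) recv 41: drop; pos2(id57) recv 62: fwd; pos3(id72) recv 57: drop; pos4(id55) recv 72: fwd; pos5(id58) recv 55: drop; pos6(id65) recv 58: drop; pos7(id33) recv 65: fwd; pos0(id41) recv 33: drop
Round 2: pos3(id72) recv 62: drop; pos5(id58) recv 72: fwd; pos0(id41) recv 65: fwd
Round 3: pos6(id65) recv 72: fwd; pos1(id62) recv 65: fwd
Round 4: pos7(id33) recv 72: fwd; pos2(id57) recv 65: fwd
Round 5: pos0(id41) recv 72: fwd; pos3(id72) recv 65: drop
Round 6: pos1(id62) recv 72: fwd
Round 7: pos2(id57) recv 72: fwd
Round 8: pos3(id72) recv 72: ELECTED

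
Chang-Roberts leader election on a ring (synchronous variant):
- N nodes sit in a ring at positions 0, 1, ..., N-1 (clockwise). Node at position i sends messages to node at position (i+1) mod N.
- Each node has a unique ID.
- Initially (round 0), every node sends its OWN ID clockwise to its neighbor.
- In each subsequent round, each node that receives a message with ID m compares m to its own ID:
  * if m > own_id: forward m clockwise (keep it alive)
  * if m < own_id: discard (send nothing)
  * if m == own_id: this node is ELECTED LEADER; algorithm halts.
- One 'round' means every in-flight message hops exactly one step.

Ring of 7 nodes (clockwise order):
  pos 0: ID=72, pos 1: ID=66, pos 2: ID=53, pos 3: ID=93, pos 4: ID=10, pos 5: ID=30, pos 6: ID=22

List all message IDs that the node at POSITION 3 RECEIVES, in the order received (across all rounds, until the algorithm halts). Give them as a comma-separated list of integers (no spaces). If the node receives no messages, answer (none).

Answer: 53,66,72,93

Derivation:
Round 1: pos1(id66) recv 72: fwd; pos2(id53) recv 66: fwd; pos3(id93) recv 53: drop; pos4(id10) recv 93: fwd; pos5(id30) recv 10: drop; pos6(id22) recv 30: fwd; pos0(id72) recv 22: drop
Round 2: pos2(id53) recv 72: fwd; pos3(id93) recv 66: drop; pos5(id30) recv 93: fwd; pos0(id72) recv 30: drop
Round 3: pos3(id93) recv 72: drop; pos6(id22) recv 93: fwd
Round 4: pos0(id72) recv 93: fwd
Round 5: pos1(id66) recv 93: fwd
Round 6: pos2(id53) recv 93: fwd
Round 7: pos3(id93) recv 93: ELECTED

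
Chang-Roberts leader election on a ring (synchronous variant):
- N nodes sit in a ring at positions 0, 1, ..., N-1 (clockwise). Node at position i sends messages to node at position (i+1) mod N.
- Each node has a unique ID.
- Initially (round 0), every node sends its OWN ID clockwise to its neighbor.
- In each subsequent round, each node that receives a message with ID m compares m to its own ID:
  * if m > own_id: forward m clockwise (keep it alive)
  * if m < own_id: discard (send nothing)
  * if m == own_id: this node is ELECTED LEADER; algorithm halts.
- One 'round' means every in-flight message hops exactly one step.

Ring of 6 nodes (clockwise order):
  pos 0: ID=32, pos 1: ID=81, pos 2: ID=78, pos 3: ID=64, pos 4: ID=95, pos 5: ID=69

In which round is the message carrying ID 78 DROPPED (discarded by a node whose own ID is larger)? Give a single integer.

Answer: 2

Derivation:
Round 1: pos1(id81) recv 32: drop; pos2(id78) recv 81: fwd; pos3(id64) recv 78: fwd; pos4(id95) recv 64: drop; pos5(id69) recv 95: fwd; pos0(id32) recv 69: fwd
Round 2: pos3(id64) recv 81: fwd; pos4(id95) recv 78: drop; pos0(id32) recv 95: fwd; pos1(id81) recv 69: drop
Round 3: pos4(id95) recv 81: drop; pos1(id81) recv 95: fwd
Round 4: pos2(id78) recv 95: fwd
Round 5: pos3(id64) recv 95: fwd
Round 6: pos4(id95) recv 95: ELECTED
Message ID 78 originates at pos 2; dropped at pos 4 in round 2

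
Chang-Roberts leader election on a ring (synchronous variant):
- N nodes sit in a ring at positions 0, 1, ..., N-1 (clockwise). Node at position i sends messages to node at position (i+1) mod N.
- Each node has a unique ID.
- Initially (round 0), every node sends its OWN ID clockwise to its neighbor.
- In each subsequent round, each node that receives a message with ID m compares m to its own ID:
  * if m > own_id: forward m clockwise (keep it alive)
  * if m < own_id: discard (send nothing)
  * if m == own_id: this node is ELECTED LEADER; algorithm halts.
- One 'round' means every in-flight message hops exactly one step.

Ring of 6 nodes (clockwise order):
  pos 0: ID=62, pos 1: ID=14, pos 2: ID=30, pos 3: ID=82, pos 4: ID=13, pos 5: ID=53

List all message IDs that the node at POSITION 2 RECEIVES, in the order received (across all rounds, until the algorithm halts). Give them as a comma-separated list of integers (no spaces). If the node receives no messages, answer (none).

Answer: 14,62,82

Derivation:
Round 1: pos1(id14) recv 62: fwd; pos2(id30) recv 14: drop; pos3(id82) recv 30: drop; pos4(id13) recv 82: fwd; pos5(id53) recv 13: drop; pos0(id62) recv 53: drop
Round 2: pos2(id30) recv 62: fwd; pos5(id53) recv 82: fwd
Round 3: pos3(id82) recv 62: drop; pos0(id62) recv 82: fwd
Round 4: pos1(id14) recv 82: fwd
Round 5: pos2(id30) recv 82: fwd
Round 6: pos3(id82) recv 82: ELECTED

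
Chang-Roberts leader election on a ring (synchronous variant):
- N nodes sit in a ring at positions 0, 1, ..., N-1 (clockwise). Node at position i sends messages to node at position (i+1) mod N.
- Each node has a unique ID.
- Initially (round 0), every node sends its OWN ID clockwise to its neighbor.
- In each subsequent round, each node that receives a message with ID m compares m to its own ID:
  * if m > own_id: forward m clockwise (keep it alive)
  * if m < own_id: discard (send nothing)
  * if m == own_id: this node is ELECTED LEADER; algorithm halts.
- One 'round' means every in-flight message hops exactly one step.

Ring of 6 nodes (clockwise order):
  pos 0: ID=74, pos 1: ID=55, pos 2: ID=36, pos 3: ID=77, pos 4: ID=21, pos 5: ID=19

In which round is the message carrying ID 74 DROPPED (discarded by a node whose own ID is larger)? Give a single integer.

Answer: 3

Derivation:
Round 1: pos1(id55) recv 74: fwd; pos2(id36) recv 55: fwd; pos3(id77) recv 36: drop; pos4(id21) recv 77: fwd; pos5(id19) recv 21: fwd; pos0(id74) recv 19: drop
Round 2: pos2(id36) recv 74: fwd; pos3(id77) recv 55: drop; pos5(id19) recv 77: fwd; pos0(id74) recv 21: drop
Round 3: pos3(id77) recv 74: drop; pos0(id74) recv 77: fwd
Round 4: pos1(id55) recv 77: fwd
Round 5: pos2(id36) recv 77: fwd
Round 6: pos3(id77) recv 77: ELECTED
Message ID 74 originates at pos 0; dropped at pos 3 in round 3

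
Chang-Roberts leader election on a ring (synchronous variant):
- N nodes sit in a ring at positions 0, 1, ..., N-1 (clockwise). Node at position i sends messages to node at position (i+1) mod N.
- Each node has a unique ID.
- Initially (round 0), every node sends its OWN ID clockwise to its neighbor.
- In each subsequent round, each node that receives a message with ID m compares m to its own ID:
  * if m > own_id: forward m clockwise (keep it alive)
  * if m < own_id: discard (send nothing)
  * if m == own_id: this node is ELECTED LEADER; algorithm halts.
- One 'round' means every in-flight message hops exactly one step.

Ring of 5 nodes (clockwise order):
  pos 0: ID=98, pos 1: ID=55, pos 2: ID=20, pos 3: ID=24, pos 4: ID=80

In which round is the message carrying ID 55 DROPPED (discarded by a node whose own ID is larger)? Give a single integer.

Answer: 3

Derivation:
Round 1: pos1(id55) recv 98: fwd; pos2(id20) recv 55: fwd; pos3(id24) recv 20: drop; pos4(id80) recv 24: drop; pos0(id98) recv 80: drop
Round 2: pos2(id20) recv 98: fwd; pos3(id24) recv 55: fwd
Round 3: pos3(id24) recv 98: fwd; pos4(id80) recv 55: drop
Round 4: pos4(id80) recv 98: fwd
Round 5: pos0(id98) recv 98: ELECTED
Message ID 55 originates at pos 1; dropped at pos 4 in round 3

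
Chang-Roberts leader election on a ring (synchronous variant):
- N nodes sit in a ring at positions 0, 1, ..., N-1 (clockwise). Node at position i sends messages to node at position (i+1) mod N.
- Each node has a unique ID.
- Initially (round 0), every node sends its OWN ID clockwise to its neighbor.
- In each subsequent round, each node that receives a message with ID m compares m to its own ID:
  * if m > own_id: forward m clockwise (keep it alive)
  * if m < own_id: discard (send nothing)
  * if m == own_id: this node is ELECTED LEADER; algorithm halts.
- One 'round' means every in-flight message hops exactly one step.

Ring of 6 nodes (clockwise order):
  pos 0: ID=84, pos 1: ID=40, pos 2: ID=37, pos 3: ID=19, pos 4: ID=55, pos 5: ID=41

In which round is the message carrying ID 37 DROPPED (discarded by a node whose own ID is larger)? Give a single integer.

Round 1: pos1(id40) recv 84: fwd; pos2(id37) recv 40: fwd; pos3(id19) recv 37: fwd; pos4(id55) recv 19: drop; pos5(id41) recv 55: fwd; pos0(id84) recv 41: drop
Round 2: pos2(id37) recv 84: fwd; pos3(id19) recv 40: fwd; pos4(id55) recv 37: drop; pos0(id84) recv 55: drop
Round 3: pos3(id19) recv 84: fwd; pos4(id55) recv 40: drop
Round 4: pos4(id55) recv 84: fwd
Round 5: pos5(id41) recv 84: fwd
Round 6: pos0(id84) recv 84: ELECTED
Message ID 37 originates at pos 2; dropped at pos 4 in round 2

Answer: 2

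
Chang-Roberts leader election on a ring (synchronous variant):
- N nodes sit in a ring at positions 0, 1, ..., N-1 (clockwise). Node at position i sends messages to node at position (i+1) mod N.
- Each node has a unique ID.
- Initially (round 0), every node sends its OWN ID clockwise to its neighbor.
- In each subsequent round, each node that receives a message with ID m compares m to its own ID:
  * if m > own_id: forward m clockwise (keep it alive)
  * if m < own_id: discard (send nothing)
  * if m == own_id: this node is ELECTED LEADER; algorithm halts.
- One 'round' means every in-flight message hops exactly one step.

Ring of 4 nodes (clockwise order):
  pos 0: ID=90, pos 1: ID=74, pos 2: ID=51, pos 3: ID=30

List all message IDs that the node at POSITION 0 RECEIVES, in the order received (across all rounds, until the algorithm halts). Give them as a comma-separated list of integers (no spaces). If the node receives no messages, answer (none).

Round 1: pos1(id74) recv 90: fwd; pos2(id51) recv 74: fwd; pos3(id30) recv 51: fwd; pos0(id90) recv 30: drop
Round 2: pos2(id51) recv 90: fwd; pos3(id30) recv 74: fwd; pos0(id90) recv 51: drop
Round 3: pos3(id30) recv 90: fwd; pos0(id90) recv 74: drop
Round 4: pos0(id90) recv 90: ELECTED

Answer: 30,51,74,90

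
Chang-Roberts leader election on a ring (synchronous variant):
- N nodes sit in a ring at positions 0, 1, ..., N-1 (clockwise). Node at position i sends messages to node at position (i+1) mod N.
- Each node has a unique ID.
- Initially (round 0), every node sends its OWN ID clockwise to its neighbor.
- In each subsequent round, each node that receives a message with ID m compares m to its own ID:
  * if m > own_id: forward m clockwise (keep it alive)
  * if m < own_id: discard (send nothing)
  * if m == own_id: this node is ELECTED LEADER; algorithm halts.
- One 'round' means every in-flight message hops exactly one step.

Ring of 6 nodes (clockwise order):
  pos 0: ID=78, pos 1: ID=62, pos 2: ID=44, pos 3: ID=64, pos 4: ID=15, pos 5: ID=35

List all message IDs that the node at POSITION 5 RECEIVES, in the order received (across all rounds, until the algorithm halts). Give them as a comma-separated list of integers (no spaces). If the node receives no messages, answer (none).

Answer: 15,64,78

Derivation:
Round 1: pos1(id62) recv 78: fwd; pos2(id44) recv 62: fwd; pos3(id64) recv 44: drop; pos4(id15) recv 64: fwd; pos5(id35) recv 15: drop; pos0(id78) recv 35: drop
Round 2: pos2(id44) recv 78: fwd; pos3(id64) recv 62: drop; pos5(id35) recv 64: fwd
Round 3: pos3(id64) recv 78: fwd; pos0(id78) recv 64: drop
Round 4: pos4(id15) recv 78: fwd
Round 5: pos5(id35) recv 78: fwd
Round 6: pos0(id78) recv 78: ELECTED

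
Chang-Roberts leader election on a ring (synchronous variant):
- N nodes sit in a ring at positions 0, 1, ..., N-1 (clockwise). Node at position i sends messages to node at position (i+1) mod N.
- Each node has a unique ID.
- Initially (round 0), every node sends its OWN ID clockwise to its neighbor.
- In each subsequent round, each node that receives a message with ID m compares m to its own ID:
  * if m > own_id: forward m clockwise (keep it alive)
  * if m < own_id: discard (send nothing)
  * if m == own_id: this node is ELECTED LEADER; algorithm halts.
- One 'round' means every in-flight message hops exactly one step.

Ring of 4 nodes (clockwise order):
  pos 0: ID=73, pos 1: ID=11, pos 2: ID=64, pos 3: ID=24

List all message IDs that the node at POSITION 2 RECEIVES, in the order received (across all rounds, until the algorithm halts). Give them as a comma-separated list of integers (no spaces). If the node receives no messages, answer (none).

Round 1: pos1(id11) recv 73: fwd; pos2(id64) recv 11: drop; pos3(id24) recv 64: fwd; pos0(id73) recv 24: drop
Round 2: pos2(id64) recv 73: fwd; pos0(id73) recv 64: drop
Round 3: pos3(id24) recv 73: fwd
Round 4: pos0(id73) recv 73: ELECTED

Answer: 11,73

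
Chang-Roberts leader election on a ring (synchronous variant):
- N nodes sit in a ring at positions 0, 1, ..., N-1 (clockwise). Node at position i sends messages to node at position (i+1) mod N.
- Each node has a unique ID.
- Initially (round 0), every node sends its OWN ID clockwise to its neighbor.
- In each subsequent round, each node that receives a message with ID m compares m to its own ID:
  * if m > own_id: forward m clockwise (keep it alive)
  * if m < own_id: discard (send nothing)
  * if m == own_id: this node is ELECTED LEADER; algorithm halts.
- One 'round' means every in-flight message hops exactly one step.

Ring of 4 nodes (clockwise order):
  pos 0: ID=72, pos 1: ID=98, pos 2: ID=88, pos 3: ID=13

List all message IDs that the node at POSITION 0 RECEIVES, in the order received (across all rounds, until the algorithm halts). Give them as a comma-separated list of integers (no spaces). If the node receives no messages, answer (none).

Answer: 13,88,98

Derivation:
Round 1: pos1(id98) recv 72: drop; pos2(id88) recv 98: fwd; pos3(id13) recv 88: fwd; pos0(id72) recv 13: drop
Round 2: pos3(id13) recv 98: fwd; pos0(id72) recv 88: fwd
Round 3: pos0(id72) recv 98: fwd; pos1(id98) recv 88: drop
Round 4: pos1(id98) recv 98: ELECTED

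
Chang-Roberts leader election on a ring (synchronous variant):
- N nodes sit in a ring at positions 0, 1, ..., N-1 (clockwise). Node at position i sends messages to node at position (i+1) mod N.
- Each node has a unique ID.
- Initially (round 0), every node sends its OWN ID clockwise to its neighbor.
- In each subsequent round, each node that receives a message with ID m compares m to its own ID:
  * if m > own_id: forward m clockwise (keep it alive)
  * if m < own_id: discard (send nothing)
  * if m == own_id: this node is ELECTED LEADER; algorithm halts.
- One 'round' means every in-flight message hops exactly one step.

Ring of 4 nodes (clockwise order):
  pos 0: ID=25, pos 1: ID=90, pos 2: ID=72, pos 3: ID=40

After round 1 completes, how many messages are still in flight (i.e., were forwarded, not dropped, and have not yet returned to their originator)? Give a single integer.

Answer: 3

Derivation:
Round 1: pos1(id90) recv 25: drop; pos2(id72) recv 90: fwd; pos3(id40) recv 72: fwd; pos0(id25) recv 40: fwd
After round 1: 3 messages still in flight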